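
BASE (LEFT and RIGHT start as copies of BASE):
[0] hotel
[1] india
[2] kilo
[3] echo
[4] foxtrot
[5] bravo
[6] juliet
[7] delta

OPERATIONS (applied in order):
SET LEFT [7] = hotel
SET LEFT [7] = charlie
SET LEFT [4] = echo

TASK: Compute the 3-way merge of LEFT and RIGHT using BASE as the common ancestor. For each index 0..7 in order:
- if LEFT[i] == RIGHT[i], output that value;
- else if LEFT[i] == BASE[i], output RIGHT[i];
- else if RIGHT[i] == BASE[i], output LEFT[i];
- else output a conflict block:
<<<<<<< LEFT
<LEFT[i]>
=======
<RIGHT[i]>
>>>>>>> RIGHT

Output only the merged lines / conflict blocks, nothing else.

Final LEFT:  [hotel, india, kilo, echo, echo, bravo, juliet, charlie]
Final RIGHT: [hotel, india, kilo, echo, foxtrot, bravo, juliet, delta]
i=0: L=hotel R=hotel -> agree -> hotel
i=1: L=india R=india -> agree -> india
i=2: L=kilo R=kilo -> agree -> kilo
i=3: L=echo R=echo -> agree -> echo
i=4: L=echo, R=foxtrot=BASE -> take LEFT -> echo
i=5: L=bravo R=bravo -> agree -> bravo
i=6: L=juliet R=juliet -> agree -> juliet
i=7: L=charlie, R=delta=BASE -> take LEFT -> charlie

Answer: hotel
india
kilo
echo
echo
bravo
juliet
charlie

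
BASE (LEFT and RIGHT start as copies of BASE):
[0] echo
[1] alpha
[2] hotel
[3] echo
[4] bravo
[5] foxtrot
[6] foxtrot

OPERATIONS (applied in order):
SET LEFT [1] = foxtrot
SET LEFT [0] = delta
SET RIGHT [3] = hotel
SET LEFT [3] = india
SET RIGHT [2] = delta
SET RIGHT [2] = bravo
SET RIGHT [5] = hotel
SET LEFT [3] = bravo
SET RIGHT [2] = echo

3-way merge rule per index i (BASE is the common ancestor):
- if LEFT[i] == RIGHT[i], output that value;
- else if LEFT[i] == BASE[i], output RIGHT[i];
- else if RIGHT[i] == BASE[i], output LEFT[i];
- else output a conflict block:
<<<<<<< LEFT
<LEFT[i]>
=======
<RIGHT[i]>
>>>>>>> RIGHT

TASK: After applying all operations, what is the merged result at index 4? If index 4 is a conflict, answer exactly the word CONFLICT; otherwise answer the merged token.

Answer: bravo

Derivation:
Final LEFT:  [delta, foxtrot, hotel, bravo, bravo, foxtrot, foxtrot]
Final RIGHT: [echo, alpha, echo, hotel, bravo, hotel, foxtrot]
i=0: L=delta, R=echo=BASE -> take LEFT -> delta
i=1: L=foxtrot, R=alpha=BASE -> take LEFT -> foxtrot
i=2: L=hotel=BASE, R=echo -> take RIGHT -> echo
i=3: BASE=echo L=bravo R=hotel all differ -> CONFLICT
i=4: L=bravo R=bravo -> agree -> bravo
i=5: L=foxtrot=BASE, R=hotel -> take RIGHT -> hotel
i=6: L=foxtrot R=foxtrot -> agree -> foxtrot
Index 4 -> bravo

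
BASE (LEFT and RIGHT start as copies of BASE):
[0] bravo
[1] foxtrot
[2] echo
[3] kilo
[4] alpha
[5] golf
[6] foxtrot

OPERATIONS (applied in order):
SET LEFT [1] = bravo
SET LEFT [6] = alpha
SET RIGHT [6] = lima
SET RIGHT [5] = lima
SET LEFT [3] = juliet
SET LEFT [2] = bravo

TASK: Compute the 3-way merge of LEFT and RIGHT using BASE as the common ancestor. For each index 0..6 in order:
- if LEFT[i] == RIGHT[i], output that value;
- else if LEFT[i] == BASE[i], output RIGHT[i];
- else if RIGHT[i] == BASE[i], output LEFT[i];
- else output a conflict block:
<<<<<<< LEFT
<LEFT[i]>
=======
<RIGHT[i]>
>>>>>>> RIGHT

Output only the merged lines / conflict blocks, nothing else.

Answer: bravo
bravo
bravo
juliet
alpha
lima
<<<<<<< LEFT
alpha
=======
lima
>>>>>>> RIGHT

Derivation:
Final LEFT:  [bravo, bravo, bravo, juliet, alpha, golf, alpha]
Final RIGHT: [bravo, foxtrot, echo, kilo, alpha, lima, lima]
i=0: L=bravo R=bravo -> agree -> bravo
i=1: L=bravo, R=foxtrot=BASE -> take LEFT -> bravo
i=2: L=bravo, R=echo=BASE -> take LEFT -> bravo
i=3: L=juliet, R=kilo=BASE -> take LEFT -> juliet
i=4: L=alpha R=alpha -> agree -> alpha
i=5: L=golf=BASE, R=lima -> take RIGHT -> lima
i=6: BASE=foxtrot L=alpha R=lima all differ -> CONFLICT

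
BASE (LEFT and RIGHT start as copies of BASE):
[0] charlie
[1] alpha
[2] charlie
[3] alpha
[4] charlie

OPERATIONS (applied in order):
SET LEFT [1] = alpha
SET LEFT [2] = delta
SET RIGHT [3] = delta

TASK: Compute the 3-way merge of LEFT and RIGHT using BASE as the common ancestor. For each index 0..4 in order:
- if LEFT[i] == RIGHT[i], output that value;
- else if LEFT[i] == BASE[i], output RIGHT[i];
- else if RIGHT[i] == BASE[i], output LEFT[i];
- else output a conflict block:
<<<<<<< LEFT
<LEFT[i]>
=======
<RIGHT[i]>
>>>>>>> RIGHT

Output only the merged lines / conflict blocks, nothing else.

Answer: charlie
alpha
delta
delta
charlie

Derivation:
Final LEFT:  [charlie, alpha, delta, alpha, charlie]
Final RIGHT: [charlie, alpha, charlie, delta, charlie]
i=0: L=charlie R=charlie -> agree -> charlie
i=1: L=alpha R=alpha -> agree -> alpha
i=2: L=delta, R=charlie=BASE -> take LEFT -> delta
i=3: L=alpha=BASE, R=delta -> take RIGHT -> delta
i=4: L=charlie R=charlie -> agree -> charlie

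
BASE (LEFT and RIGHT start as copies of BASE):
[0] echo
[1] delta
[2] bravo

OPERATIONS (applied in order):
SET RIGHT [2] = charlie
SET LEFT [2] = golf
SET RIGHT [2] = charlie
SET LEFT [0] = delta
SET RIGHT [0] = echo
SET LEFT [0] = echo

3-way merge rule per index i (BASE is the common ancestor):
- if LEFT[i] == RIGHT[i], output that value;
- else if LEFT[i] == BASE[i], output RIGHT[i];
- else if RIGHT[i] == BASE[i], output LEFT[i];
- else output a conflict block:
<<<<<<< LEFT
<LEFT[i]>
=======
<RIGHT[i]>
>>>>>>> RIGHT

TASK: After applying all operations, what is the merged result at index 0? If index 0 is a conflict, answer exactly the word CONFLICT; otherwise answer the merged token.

Final LEFT:  [echo, delta, golf]
Final RIGHT: [echo, delta, charlie]
i=0: L=echo R=echo -> agree -> echo
i=1: L=delta R=delta -> agree -> delta
i=2: BASE=bravo L=golf R=charlie all differ -> CONFLICT
Index 0 -> echo

Answer: echo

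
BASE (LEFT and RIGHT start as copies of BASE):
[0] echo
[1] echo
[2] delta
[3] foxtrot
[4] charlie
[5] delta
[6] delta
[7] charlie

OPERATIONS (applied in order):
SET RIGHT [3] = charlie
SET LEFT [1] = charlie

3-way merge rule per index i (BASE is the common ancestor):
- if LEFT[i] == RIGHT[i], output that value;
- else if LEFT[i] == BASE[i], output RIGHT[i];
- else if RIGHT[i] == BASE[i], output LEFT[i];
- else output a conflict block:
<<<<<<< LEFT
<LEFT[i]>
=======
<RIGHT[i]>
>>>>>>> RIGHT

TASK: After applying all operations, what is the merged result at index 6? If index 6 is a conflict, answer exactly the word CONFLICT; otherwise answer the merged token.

Final LEFT:  [echo, charlie, delta, foxtrot, charlie, delta, delta, charlie]
Final RIGHT: [echo, echo, delta, charlie, charlie, delta, delta, charlie]
i=0: L=echo R=echo -> agree -> echo
i=1: L=charlie, R=echo=BASE -> take LEFT -> charlie
i=2: L=delta R=delta -> agree -> delta
i=3: L=foxtrot=BASE, R=charlie -> take RIGHT -> charlie
i=4: L=charlie R=charlie -> agree -> charlie
i=5: L=delta R=delta -> agree -> delta
i=6: L=delta R=delta -> agree -> delta
i=7: L=charlie R=charlie -> agree -> charlie
Index 6 -> delta

Answer: delta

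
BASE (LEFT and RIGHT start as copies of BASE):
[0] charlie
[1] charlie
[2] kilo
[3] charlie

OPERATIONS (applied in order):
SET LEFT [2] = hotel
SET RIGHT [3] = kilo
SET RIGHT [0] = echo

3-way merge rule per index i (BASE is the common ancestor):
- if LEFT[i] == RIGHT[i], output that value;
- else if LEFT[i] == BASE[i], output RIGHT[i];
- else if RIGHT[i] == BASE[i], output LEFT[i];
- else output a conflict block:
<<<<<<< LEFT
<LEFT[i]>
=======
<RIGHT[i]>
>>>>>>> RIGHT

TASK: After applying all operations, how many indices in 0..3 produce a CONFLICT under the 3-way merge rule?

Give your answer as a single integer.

Final LEFT:  [charlie, charlie, hotel, charlie]
Final RIGHT: [echo, charlie, kilo, kilo]
i=0: L=charlie=BASE, R=echo -> take RIGHT -> echo
i=1: L=charlie R=charlie -> agree -> charlie
i=2: L=hotel, R=kilo=BASE -> take LEFT -> hotel
i=3: L=charlie=BASE, R=kilo -> take RIGHT -> kilo
Conflict count: 0

Answer: 0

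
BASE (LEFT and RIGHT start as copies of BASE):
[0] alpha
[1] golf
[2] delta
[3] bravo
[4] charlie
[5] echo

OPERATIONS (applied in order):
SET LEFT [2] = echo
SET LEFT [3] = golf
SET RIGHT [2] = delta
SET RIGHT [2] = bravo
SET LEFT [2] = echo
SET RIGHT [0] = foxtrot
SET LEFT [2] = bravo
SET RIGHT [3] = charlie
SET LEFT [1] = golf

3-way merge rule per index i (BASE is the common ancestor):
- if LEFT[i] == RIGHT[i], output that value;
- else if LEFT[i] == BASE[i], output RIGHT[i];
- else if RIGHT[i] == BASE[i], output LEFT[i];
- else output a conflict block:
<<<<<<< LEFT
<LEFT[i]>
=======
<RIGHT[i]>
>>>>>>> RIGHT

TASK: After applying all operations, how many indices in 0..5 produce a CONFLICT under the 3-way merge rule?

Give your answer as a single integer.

Answer: 1

Derivation:
Final LEFT:  [alpha, golf, bravo, golf, charlie, echo]
Final RIGHT: [foxtrot, golf, bravo, charlie, charlie, echo]
i=0: L=alpha=BASE, R=foxtrot -> take RIGHT -> foxtrot
i=1: L=golf R=golf -> agree -> golf
i=2: L=bravo R=bravo -> agree -> bravo
i=3: BASE=bravo L=golf R=charlie all differ -> CONFLICT
i=4: L=charlie R=charlie -> agree -> charlie
i=5: L=echo R=echo -> agree -> echo
Conflict count: 1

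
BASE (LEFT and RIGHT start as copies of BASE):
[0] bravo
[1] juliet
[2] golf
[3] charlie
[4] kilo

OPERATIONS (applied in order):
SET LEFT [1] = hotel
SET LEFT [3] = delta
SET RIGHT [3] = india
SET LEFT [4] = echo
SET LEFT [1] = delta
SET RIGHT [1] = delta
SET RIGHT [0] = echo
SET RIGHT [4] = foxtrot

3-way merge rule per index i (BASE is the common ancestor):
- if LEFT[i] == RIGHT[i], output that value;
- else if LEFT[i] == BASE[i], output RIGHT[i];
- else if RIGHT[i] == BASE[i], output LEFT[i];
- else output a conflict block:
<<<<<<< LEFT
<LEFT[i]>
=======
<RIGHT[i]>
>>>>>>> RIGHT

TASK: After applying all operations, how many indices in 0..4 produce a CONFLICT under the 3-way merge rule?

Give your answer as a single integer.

Answer: 2

Derivation:
Final LEFT:  [bravo, delta, golf, delta, echo]
Final RIGHT: [echo, delta, golf, india, foxtrot]
i=0: L=bravo=BASE, R=echo -> take RIGHT -> echo
i=1: L=delta R=delta -> agree -> delta
i=2: L=golf R=golf -> agree -> golf
i=3: BASE=charlie L=delta R=india all differ -> CONFLICT
i=4: BASE=kilo L=echo R=foxtrot all differ -> CONFLICT
Conflict count: 2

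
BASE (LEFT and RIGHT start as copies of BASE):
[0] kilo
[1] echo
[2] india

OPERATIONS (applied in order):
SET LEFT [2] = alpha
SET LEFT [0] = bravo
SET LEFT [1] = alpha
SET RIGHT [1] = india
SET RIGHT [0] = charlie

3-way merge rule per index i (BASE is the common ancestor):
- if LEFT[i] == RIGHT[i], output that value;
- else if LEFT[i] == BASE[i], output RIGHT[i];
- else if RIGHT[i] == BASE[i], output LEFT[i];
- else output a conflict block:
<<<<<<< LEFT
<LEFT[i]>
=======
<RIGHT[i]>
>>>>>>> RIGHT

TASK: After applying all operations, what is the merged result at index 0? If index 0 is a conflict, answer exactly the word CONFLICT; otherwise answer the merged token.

Answer: CONFLICT

Derivation:
Final LEFT:  [bravo, alpha, alpha]
Final RIGHT: [charlie, india, india]
i=0: BASE=kilo L=bravo R=charlie all differ -> CONFLICT
i=1: BASE=echo L=alpha R=india all differ -> CONFLICT
i=2: L=alpha, R=india=BASE -> take LEFT -> alpha
Index 0 -> CONFLICT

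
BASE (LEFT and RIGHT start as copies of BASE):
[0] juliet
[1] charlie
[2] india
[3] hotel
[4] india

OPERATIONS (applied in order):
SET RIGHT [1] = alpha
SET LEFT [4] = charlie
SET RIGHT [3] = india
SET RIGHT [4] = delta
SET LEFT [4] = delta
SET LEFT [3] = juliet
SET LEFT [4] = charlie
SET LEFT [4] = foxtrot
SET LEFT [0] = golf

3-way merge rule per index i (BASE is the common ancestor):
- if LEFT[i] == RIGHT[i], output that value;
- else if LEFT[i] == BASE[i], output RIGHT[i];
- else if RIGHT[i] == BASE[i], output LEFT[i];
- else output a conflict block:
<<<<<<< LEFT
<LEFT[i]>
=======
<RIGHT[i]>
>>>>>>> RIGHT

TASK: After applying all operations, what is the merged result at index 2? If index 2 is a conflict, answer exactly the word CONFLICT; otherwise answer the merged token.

Final LEFT:  [golf, charlie, india, juliet, foxtrot]
Final RIGHT: [juliet, alpha, india, india, delta]
i=0: L=golf, R=juliet=BASE -> take LEFT -> golf
i=1: L=charlie=BASE, R=alpha -> take RIGHT -> alpha
i=2: L=india R=india -> agree -> india
i=3: BASE=hotel L=juliet R=india all differ -> CONFLICT
i=4: BASE=india L=foxtrot R=delta all differ -> CONFLICT
Index 2 -> india

Answer: india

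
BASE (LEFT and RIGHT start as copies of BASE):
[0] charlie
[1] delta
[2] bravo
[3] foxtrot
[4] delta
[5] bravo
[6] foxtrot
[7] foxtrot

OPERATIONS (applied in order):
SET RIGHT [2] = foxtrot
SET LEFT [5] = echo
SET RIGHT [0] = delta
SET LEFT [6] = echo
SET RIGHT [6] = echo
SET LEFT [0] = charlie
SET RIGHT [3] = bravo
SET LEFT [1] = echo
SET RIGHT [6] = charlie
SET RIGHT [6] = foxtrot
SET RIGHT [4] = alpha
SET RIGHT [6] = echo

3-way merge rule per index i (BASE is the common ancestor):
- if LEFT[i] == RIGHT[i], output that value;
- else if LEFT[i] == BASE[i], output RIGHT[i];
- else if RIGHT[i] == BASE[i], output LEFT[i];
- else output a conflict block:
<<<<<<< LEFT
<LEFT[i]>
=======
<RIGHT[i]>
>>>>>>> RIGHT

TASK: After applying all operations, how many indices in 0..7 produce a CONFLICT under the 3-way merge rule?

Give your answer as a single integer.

Final LEFT:  [charlie, echo, bravo, foxtrot, delta, echo, echo, foxtrot]
Final RIGHT: [delta, delta, foxtrot, bravo, alpha, bravo, echo, foxtrot]
i=0: L=charlie=BASE, R=delta -> take RIGHT -> delta
i=1: L=echo, R=delta=BASE -> take LEFT -> echo
i=2: L=bravo=BASE, R=foxtrot -> take RIGHT -> foxtrot
i=3: L=foxtrot=BASE, R=bravo -> take RIGHT -> bravo
i=4: L=delta=BASE, R=alpha -> take RIGHT -> alpha
i=5: L=echo, R=bravo=BASE -> take LEFT -> echo
i=6: L=echo R=echo -> agree -> echo
i=7: L=foxtrot R=foxtrot -> agree -> foxtrot
Conflict count: 0

Answer: 0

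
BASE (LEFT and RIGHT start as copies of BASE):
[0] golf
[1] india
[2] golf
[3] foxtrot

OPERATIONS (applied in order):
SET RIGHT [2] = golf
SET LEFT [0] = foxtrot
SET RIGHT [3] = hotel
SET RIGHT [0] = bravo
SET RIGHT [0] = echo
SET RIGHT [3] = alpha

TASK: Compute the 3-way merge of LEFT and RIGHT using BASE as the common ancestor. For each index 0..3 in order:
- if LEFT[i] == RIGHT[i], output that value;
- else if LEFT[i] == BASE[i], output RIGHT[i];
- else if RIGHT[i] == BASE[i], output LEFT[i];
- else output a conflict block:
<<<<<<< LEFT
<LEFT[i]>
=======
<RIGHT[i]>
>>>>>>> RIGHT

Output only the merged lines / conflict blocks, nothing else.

Answer: <<<<<<< LEFT
foxtrot
=======
echo
>>>>>>> RIGHT
india
golf
alpha

Derivation:
Final LEFT:  [foxtrot, india, golf, foxtrot]
Final RIGHT: [echo, india, golf, alpha]
i=0: BASE=golf L=foxtrot R=echo all differ -> CONFLICT
i=1: L=india R=india -> agree -> india
i=2: L=golf R=golf -> agree -> golf
i=3: L=foxtrot=BASE, R=alpha -> take RIGHT -> alpha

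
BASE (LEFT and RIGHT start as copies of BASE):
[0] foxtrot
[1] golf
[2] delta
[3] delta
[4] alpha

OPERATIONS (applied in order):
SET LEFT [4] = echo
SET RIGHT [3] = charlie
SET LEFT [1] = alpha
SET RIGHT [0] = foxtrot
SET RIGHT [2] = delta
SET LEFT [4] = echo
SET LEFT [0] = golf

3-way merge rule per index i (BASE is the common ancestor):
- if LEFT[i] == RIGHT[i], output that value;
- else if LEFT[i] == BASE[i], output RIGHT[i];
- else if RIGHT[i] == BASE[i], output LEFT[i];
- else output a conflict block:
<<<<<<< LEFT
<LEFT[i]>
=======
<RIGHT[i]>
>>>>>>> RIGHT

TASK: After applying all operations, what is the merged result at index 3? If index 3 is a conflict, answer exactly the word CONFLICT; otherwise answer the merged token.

Final LEFT:  [golf, alpha, delta, delta, echo]
Final RIGHT: [foxtrot, golf, delta, charlie, alpha]
i=0: L=golf, R=foxtrot=BASE -> take LEFT -> golf
i=1: L=alpha, R=golf=BASE -> take LEFT -> alpha
i=2: L=delta R=delta -> agree -> delta
i=3: L=delta=BASE, R=charlie -> take RIGHT -> charlie
i=4: L=echo, R=alpha=BASE -> take LEFT -> echo
Index 3 -> charlie

Answer: charlie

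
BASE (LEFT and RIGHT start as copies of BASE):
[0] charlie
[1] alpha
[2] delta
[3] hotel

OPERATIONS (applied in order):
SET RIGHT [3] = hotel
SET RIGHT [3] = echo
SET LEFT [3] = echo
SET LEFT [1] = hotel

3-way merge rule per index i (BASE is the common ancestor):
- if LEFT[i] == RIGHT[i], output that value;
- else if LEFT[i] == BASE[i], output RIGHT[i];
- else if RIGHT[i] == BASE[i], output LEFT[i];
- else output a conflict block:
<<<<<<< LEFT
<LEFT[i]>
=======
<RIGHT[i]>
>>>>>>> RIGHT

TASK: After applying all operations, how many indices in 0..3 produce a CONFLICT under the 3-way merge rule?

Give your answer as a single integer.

Answer: 0

Derivation:
Final LEFT:  [charlie, hotel, delta, echo]
Final RIGHT: [charlie, alpha, delta, echo]
i=0: L=charlie R=charlie -> agree -> charlie
i=1: L=hotel, R=alpha=BASE -> take LEFT -> hotel
i=2: L=delta R=delta -> agree -> delta
i=3: L=echo R=echo -> agree -> echo
Conflict count: 0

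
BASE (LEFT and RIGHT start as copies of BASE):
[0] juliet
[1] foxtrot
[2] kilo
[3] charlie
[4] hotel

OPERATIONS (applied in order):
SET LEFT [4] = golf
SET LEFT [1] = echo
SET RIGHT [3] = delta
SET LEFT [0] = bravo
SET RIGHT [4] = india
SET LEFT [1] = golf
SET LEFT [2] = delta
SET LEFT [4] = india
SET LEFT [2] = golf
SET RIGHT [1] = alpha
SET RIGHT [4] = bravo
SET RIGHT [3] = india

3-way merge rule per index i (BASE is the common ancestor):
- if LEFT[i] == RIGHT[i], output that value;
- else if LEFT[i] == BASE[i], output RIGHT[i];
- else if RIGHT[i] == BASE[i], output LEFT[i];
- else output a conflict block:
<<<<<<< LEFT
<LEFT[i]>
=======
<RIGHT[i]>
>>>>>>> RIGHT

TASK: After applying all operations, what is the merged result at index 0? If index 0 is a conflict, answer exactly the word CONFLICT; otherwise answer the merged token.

Answer: bravo

Derivation:
Final LEFT:  [bravo, golf, golf, charlie, india]
Final RIGHT: [juliet, alpha, kilo, india, bravo]
i=0: L=bravo, R=juliet=BASE -> take LEFT -> bravo
i=1: BASE=foxtrot L=golf R=alpha all differ -> CONFLICT
i=2: L=golf, R=kilo=BASE -> take LEFT -> golf
i=3: L=charlie=BASE, R=india -> take RIGHT -> india
i=4: BASE=hotel L=india R=bravo all differ -> CONFLICT
Index 0 -> bravo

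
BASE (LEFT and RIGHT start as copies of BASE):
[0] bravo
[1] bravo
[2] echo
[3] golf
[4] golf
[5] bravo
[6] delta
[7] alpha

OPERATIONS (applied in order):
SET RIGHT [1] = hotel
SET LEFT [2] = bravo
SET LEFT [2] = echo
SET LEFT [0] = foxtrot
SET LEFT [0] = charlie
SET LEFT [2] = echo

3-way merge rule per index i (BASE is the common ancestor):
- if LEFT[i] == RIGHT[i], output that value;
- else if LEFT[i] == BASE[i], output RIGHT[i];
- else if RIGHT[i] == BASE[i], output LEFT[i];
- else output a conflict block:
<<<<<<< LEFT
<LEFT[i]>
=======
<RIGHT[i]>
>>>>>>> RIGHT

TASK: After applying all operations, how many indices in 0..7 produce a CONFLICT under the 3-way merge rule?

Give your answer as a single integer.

Answer: 0

Derivation:
Final LEFT:  [charlie, bravo, echo, golf, golf, bravo, delta, alpha]
Final RIGHT: [bravo, hotel, echo, golf, golf, bravo, delta, alpha]
i=0: L=charlie, R=bravo=BASE -> take LEFT -> charlie
i=1: L=bravo=BASE, R=hotel -> take RIGHT -> hotel
i=2: L=echo R=echo -> agree -> echo
i=3: L=golf R=golf -> agree -> golf
i=4: L=golf R=golf -> agree -> golf
i=5: L=bravo R=bravo -> agree -> bravo
i=6: L=delta R=delta -> agree -> delta
i=7: L=alpha R=alpha -> agree -> alpha
Conflict count: 0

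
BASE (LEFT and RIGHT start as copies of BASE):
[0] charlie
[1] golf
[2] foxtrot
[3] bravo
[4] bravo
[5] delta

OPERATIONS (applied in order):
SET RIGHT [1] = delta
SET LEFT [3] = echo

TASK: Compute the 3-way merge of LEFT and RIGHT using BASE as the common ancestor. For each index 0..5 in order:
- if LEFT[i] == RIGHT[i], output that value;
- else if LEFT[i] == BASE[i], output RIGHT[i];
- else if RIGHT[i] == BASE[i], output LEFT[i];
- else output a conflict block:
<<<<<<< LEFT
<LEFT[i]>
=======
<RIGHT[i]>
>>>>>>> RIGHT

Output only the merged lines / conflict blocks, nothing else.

Final LEFT:  [charlie, golf, foxtrot, echo, bravo, delta]
Final RIGHT: [charlie, delta, foxtrot, bravo, bravo, delta]
i=0: L=charlie R=charlie -> agree -> charlie
i=1: L=golf=BASE, R=delta -> take RIGHT -> delta
i=2: L=foxtrot R=foxtrot -> agree -> foxtrot
i=3: L=echo, R=bravo=BASE -> take LEFT -> echo
i=4: L=bravo R=bravo -> agree -> bravo
i=5: L=delta R=delta -> agree -> delta

Answer: charlie
delta
foxtrot
echo
bravo
delta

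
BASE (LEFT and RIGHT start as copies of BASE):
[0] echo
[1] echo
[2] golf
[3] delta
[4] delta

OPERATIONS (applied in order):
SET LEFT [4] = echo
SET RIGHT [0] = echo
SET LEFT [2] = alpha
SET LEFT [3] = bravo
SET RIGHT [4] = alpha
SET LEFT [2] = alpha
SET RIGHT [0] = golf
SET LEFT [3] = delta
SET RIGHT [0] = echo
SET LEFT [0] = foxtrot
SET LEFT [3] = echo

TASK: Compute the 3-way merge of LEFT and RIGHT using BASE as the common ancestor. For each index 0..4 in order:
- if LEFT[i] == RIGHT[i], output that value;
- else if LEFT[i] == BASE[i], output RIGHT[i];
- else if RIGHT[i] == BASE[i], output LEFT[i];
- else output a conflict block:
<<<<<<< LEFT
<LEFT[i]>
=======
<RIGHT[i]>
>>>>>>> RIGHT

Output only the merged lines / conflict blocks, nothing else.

Final LEFT:  [foxtrot, echo, alpha, echo, echo]
Final RIGHT: [echo, echo, golf, delta, alpha]
i=0: L=foxtrot, R=echo=BASE -> take LEFT -> foxtrot
i=1: L=echo R=echo -> agree -> echo
i=2: L=alpha, R=golf=BASE -> take LEFT -> alpha
i=3: L=echo, R=delta=BASE -> take LEFT -> echo
i=4: BASE=delta L=echo R=alpha all differ -> CONFLICT

Answer: foxtrot
echo
alpha
echo
<<<<<<< LEFT
echo
=======
alpha
>>>>>>> RIGHT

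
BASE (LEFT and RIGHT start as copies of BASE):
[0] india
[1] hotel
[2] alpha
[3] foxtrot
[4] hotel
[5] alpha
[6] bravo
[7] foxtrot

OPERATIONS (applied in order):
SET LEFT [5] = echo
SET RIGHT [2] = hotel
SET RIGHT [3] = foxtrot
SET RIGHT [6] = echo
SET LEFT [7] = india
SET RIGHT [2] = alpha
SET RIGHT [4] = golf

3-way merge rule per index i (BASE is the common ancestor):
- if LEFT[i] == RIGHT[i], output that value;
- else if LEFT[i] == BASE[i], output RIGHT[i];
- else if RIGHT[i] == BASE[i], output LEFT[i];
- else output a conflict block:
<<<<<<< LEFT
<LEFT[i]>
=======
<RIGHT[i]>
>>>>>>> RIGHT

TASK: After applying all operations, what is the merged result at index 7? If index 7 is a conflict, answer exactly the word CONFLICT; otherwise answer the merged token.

Final LEFT:  [india, hotel, alpha, foxtrot, hotel, echo, bravo, india]
Final RIGHT: [india, hotel, alpha, foxtrot, golf, alpha, echo, foxtrot]
i=0: L=india R=india -> agree -> india
i=1: L=hotel R=hotel -> agree -> hotel
i=2: L=alpha R=alpha -> agree -> alpha
i=3: L=foxtrot R=foxtrot -> agree -> foxtrot
i=4: L=hotel=BASE, R=golf -> take RIGHT -> golf
i=5: L=echo, R=alpha=BASE -> take LEFT -> echo
i=6: L=bravo=BASE, R=echo -> take RIGHT -> echo
i=7: L=india, R=foxtrot=BASE -> take LEFT -> india
Index 7 -> india

Answer: india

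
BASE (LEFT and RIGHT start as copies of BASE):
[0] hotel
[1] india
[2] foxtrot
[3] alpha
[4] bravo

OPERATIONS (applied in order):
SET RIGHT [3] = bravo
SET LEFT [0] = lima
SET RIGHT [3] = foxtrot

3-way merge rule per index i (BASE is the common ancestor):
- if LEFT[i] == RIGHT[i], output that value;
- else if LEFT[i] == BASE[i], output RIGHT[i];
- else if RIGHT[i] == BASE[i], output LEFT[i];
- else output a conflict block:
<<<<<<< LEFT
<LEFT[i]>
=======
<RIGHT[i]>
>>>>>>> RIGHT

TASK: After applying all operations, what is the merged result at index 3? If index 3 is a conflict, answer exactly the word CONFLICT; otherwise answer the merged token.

Answer: foxtrot

Derivation:
Final LEFT:  [lima, india, foxtrot, alpha, bravo]
Final RIGHT: [hotel, india, foxtrot, foxtrot, bravo]
i=0: L=lima, R=hotel=BASE -> take LEFT -> lima
i=1: L=india R=india -> agree -> india
i=2: L=foxtrot R=foxtrot -> agree -> foxtrot
i=3: L=alpha=BASE, R=foxtrot -> take RIGHT -> foxtrot
i=4: L=bravo R=bravo -> agree -> bravo
Index 3 -> foxtrot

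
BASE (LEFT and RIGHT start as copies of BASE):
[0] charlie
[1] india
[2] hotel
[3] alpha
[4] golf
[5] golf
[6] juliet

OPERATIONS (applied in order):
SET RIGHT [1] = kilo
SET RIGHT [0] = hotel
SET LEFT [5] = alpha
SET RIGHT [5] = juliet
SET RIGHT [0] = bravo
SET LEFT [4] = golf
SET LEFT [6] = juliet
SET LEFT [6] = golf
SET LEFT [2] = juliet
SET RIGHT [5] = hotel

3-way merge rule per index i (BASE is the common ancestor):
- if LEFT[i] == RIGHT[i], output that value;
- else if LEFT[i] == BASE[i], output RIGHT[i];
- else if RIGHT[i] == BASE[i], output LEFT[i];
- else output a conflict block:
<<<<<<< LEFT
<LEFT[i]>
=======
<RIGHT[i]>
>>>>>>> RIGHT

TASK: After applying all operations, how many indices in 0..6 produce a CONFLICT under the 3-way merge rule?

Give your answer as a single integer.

Final LEFT:  [charlie, india, juliet, alpha, golf, alpha, golf]
Final RIGHT: [bravo, kilo, hotel, alpha, golf, hotel, juliet]
i=0: L=charlie=BASE, R=bravo -> take RIGHT -> bravo
i=1: L=india=BASE, R=kilo -> take RIGHT -> kilo
i=2: L=juliet, R=hotel=BASE -> take LEFT -> juliet
i=3: L=alpha R=alpha -> agree -> alpha
i=4: L=golf R=golf -> agree -> golf
i=5: BASE=golf L=alpha R=hotel all differ -> CONFLICT
i=6: L=golf, R=juliet=BASE -> take LEFT -> golf
Conflict count: 1

Answer: 1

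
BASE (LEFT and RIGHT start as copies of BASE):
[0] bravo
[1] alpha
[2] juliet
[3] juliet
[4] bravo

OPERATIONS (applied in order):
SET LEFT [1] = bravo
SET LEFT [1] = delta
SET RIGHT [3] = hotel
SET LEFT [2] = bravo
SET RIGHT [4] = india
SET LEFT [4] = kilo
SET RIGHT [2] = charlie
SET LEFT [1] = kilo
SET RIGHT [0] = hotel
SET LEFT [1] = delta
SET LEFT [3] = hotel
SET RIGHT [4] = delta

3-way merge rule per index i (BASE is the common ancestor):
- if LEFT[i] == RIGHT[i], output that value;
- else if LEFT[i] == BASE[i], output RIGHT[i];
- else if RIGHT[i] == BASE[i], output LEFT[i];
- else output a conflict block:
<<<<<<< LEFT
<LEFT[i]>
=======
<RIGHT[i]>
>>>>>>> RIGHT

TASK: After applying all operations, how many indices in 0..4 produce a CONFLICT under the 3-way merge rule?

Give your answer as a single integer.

Answer: 2

Derivation:
Final LEFT:  [bravo, delta, bravo, hotel, kilo]
Final RIGHT: [hotel, alpha, charlie, hotel, delta]
i=0: L=bravo=BASE, R=hotel -> take RIGHT -> hotel
i=1: L=delta, R=alpha=BASE -> take LEFT -> delta
i=2: BASE=juliet L=bravo R=charlie all differ -> CONFLICT
i=3: L=hotel R=hotel -> agree -> hotel
i=4: BASE=bravo L=kilo R=delta all differ -> CONFLICT
Conflict count: 2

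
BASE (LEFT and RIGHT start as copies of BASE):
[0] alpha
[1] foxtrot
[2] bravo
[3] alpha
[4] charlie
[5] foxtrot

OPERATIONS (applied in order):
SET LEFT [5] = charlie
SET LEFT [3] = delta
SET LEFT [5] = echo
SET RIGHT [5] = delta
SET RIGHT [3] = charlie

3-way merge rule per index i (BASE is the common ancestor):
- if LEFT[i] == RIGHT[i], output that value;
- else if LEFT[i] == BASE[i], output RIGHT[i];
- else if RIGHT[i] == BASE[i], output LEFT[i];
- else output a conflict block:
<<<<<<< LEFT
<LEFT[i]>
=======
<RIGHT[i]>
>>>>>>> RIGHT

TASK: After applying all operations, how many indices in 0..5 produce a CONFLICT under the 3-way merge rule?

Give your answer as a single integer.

Final LEFT:  [alpha, foxtrot, bravo, delta, charlie, echo]
Final RIGHT: [alpha, foxtrot, bravo, charlie, charlie, delta]
i=0: L=alpha R=alpha -> agree -> alpha
i=1: L=foxtrot R=foxtrot -> agree -> foxtrot
i=2: L=bravo R=bravo -> agree -> bravo
i=3: BASE=alpha L=delta R=charlie all differ -> CONFLICT
i=4: L=charlie R=charlie -> agree -> charlie
i=5: BASE=foxtrot L=echo R=delta all differ -> CONFLICT
Conflict count: 2

Answer: 2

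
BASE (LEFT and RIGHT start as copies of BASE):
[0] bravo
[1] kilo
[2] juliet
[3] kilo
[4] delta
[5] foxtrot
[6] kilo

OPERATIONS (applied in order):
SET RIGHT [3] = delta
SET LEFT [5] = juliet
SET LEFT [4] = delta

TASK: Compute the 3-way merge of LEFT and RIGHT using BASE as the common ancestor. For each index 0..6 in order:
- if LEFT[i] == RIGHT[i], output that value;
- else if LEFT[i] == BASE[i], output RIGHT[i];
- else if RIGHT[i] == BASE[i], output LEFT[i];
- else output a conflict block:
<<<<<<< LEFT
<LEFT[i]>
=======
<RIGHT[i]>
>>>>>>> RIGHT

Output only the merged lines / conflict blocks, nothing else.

Answer: bravo
kilo
juliet
delta
delta
juliet
kilo

Derivation:
Final LEFT:  [bravo, kilo, juliet, kilo, delta, juliet, kilo]
Final RIGHT: [bravo, kilo, juliet, delta, delta, foxtrot, kilo]
i=0: L=bravo R=bravo -> agree -> bravo
i=1: L=kilo R=kilo -> agree -> kilo
i=2: L=juliet R=juliet -> agree -> juliet
i=3: L=kilo=BASE, R=delta -> take RIGHT -> delta
i=4: L=delta R=delta -> agree -> delta
i=5: L=juliet, R=foxtrot=BASE -> take LEFT -> juliet
i=6: L=kilo R=kilo -> agree -> kilo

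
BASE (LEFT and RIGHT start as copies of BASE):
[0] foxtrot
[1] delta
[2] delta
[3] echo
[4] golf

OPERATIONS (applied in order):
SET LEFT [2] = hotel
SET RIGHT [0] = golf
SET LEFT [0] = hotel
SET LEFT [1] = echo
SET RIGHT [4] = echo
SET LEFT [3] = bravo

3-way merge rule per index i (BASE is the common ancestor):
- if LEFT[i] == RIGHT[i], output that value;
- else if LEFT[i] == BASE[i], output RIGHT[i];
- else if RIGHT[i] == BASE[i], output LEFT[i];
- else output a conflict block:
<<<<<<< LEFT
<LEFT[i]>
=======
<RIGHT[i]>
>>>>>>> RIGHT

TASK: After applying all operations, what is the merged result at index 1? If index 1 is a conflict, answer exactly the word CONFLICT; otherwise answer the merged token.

Answer: echo

Derivation:
Final LEFT:  [hotel, echo, hotel, bravo, golf]
Final RIGHT: [golf, delta, delta, echo, echo]
i=0: BASE=foxtrot L=hotel R=golf all differ -> CONFLICT
i=1: L=echo, R=delta=BASE -> take LEFT -> echo
i=2: L=hotel, R=delta=BASE -> take LEFT -> hotel
i=3: L=bravo, R=echo=BASE -> take LEFT -> bravo
i=4: L=golf=BASE, R=echo -> take RIGHT -> echo
Index 1 -> echo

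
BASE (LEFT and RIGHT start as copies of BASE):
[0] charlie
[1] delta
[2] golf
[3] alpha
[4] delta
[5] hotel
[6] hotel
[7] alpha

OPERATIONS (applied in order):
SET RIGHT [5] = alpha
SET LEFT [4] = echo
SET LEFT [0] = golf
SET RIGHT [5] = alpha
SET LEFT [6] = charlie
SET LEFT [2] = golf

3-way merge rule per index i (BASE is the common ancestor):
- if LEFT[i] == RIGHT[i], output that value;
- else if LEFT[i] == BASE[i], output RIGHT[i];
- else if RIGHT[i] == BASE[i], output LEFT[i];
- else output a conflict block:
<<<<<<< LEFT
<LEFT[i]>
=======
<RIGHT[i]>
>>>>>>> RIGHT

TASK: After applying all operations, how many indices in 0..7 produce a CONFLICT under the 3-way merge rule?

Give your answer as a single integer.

Answer: 0

Derivation:
Final LEFT:  [golf, delta, golf, alpha, echo, hotel, charlie, alpha]
Final RIGHT: [charlie, delta, golf, alpha, delta, alpha, hotel, alpha]
i=0: L=golf, R=charlie=BASE -> take LEFT -> golf
i=1: L=delta R=delta -> agree -> delta
i=2: L=golf R=golf -> agree -> golf
i=3: L=alpha R=alpha -> agree -> alpha
i=4: L=echo, R=delta=BASE -> take LEFT -> echo
i=5: L=hotel=BASE, R=alpha -> take RIGHT -> alpha
i=6: L=charlie, R=hotel=BASE -> take LEFT -> charlie
i=7: L=alpha R=alpha -> agree -> alpha
Conflict count: 0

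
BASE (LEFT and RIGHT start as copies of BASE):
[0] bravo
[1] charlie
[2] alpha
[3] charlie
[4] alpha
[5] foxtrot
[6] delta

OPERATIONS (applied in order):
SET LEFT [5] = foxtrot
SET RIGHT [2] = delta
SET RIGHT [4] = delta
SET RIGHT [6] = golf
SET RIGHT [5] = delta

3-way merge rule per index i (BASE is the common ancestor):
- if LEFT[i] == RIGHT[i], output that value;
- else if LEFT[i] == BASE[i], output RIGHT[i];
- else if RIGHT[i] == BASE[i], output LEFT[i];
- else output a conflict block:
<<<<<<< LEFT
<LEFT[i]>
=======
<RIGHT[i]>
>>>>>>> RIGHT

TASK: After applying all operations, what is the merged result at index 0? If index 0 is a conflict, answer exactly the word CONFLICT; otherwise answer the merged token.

Final LEFT:  [bravo, charlie, alpha, charlie, alpha, foxtrot, delta]
Final RIGHT: [bravo, charlie, delta, charlie, delta, delta, golf]
i=0: L=bravo R=bravo -> agree -> bravo
i=1: L=charlie R=charlie -> agree -> charlie
i=2: L=alpha=BASE, R=delta -> take RIGHT -> delta
i=3: L=charlie R=charlie -> agree -> charlie
i=4: L=alpha=BASE, R=delta -> take RIGHT -> delta
i=5: L=foxtrot=BASE, R=delta -> take RIGHT -> delta
i=6: L=delta=BASE, R=golf -> take RIGHT -> golf
Index 0 -> bravo

Answer: bravo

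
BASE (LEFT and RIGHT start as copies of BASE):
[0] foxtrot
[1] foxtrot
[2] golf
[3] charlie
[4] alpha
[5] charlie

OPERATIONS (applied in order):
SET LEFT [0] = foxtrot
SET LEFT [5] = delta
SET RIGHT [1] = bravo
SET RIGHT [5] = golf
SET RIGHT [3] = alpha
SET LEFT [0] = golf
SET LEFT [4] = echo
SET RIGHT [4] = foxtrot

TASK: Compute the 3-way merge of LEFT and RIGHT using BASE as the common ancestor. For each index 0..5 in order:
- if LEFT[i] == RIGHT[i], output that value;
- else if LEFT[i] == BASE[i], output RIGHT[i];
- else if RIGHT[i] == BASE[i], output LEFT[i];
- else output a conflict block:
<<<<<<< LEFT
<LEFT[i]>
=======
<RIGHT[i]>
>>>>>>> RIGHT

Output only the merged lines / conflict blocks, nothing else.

Answer: golf
bravo
golf
alpha
<<<<<<< LEFT
echo
=======
foxtrot
>>>>>>> RIGHT
<<<<<<< LEFT
delta
=======
golf
>>>>>>> RIGHT

Derivation:
Final LEFT:  [golf, foxtrot, golf, charlie, echo, delta]
Final RIGHT: [foxtrot, bravo, golf, alpha, foxtrot, golf]
i=0: L=golf, R=foxtrot=BASE -> take LEFT -> golf
i=1: L=foxtrot=BASE, R=bravo -> take RIGHT -> bravo
i=2: L=golf R=golf -> agree -> golf
i=3: L=charlie=BASE, R=alpha -> take RIGHT -> alpha
i=4: BASE=alpha L=echo R=foxtrot all differ -> CONFLICT
i=5: BASE=charlie L=delta R=golf all differ -> CONFLICT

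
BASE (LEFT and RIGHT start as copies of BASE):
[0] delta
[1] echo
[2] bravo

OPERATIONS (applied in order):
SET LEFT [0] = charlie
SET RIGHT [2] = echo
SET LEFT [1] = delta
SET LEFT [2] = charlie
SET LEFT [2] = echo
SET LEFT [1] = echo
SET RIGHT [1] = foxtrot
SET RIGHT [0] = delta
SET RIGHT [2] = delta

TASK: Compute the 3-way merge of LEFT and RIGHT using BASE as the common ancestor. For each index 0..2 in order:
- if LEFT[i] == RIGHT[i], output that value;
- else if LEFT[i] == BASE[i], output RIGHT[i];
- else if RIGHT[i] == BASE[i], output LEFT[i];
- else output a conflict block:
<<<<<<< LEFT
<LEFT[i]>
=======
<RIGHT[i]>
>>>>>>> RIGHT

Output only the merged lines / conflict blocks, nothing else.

Answer: charlie
foxtrot
<<<<<<< LEFT
echo
=======
delta
>>>>>>> RIGHT

Derivation:
Final LEFT:  [charlie, echo, echo]
Final RIGHT: [delta, foxtrot, delta]
i=0: L=charlie, R=delta=BASE -> take LEFT -> charlie
i=1: L=echo=BASE, R=foxtrot -> take RIGHT -> foxtrot
i=2: BASE=bravo L=echo R=delta all differ -> CONFLICT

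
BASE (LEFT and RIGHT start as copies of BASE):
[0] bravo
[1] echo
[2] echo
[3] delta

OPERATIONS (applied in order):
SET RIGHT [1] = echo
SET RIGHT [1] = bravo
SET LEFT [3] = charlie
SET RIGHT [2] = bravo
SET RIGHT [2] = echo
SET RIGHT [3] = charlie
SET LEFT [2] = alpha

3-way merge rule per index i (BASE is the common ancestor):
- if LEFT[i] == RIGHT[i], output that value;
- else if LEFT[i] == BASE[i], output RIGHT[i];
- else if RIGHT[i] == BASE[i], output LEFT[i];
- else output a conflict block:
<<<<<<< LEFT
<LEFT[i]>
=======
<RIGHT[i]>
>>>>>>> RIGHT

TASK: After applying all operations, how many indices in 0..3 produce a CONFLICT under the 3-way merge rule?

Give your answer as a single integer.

Final LEFT:  [bravo, echo, alpha, charlie]
Final RIGHT: [bravo, bravo, echo, charlie]
i=0: L=bravo R=bravo -> agree -> bravo
i=1: L=echo=BASE, R=bravo -> take RIGHT -> bravo
i=2: L=alpha, R=echo=BASE -> take LEFT -> alpha
i=3: L=charlie R=charlie -> agree -> charlie
Conflict count: 0

Answer: 0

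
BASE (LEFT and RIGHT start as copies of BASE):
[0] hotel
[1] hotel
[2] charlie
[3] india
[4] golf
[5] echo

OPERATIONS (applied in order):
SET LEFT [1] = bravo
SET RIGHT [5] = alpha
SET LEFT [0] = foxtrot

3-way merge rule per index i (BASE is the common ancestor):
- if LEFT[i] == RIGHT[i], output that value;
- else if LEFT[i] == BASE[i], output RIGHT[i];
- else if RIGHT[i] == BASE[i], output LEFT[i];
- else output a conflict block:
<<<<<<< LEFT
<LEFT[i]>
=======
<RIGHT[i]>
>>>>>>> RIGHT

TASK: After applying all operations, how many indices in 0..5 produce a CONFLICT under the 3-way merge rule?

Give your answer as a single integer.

Final LEFT:  [foxtrot, bravo, charlie, india, golf, echo]
Final RIGHT: [hotel, hotel, charlie, india, golf, alpha]
i=0: L=foxtrot, R=hotel=BASE -> take LEFT -> foxtrot
i=1: L=bravo, R=hotel=BASE -> take LEFT -> bravo
i=2: L=charlie R=charlie -> agree -> charlie
i=3: L=india R=india -> agree -> india
i=4: L=golf R=golf -> agree -> golf
i=5: L=echo=BASE, R=alpha -> take RIGHT -> alpha
Conflict count: 0

Answer: 0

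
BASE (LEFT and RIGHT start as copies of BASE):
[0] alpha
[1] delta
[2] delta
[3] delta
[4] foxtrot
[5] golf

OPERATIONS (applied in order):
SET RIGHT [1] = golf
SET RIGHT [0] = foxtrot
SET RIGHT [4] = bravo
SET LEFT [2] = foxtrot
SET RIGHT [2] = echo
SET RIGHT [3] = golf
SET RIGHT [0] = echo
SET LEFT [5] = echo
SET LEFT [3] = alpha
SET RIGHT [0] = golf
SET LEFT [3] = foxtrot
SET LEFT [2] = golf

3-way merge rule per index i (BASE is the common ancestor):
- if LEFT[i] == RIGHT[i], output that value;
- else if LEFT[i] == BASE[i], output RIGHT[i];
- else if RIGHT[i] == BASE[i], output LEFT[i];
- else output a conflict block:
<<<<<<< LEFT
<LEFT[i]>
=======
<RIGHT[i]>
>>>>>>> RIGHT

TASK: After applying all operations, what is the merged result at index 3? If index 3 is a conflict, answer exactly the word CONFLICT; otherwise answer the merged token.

Answer: CONFLICT

Derivation:
Final LEFT:  [alpha, delta, golf, foxtrot, foxtrot, echo]
Final RIGHT: [golf, golf, echo, golf, bravo, golf]
i=0: L=alpha=BASE, R=golf -> take RIGHT -> golf
i=1: L=delta=BASE, R=golf -> take RIGHT -> golf
i=2: BASE=delta L=golf R=echo all differ -> CONFLICT
i=3: BASE=delta L=foxtrot R=golf all differ -> CONFLICT
i=4: L=foxtrot=BASE, R=bravo -> take RIGHT -> bravo
i=5: L=echo, R=golf=BASE -> take LEFT -> echo
Index 3 -> CONFLICT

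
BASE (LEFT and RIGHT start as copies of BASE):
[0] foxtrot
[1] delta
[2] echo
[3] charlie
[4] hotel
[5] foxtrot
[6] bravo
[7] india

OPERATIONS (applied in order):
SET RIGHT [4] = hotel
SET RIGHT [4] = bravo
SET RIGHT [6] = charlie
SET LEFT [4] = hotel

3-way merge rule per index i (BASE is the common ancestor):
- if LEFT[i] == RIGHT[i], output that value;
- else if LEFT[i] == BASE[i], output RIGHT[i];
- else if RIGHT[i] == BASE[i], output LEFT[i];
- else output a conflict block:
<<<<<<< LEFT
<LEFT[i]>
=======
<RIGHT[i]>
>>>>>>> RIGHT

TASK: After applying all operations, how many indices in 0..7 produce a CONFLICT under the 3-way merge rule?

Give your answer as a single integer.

Answer: 0

Derivation:
Final LEFT:  [foxtrot, delta, echo, charlie, hotel, foxtrot, bravo, india]
Final RIGHT: [foxtrot, delta, echo, charlie, bravo, foxtrot, charlie, india]
i=0: L=foxtrot R=foxtrot -> agree -> foxtrot
i=1: L=delta R=delta -> agree -> delta
i=2: L=echo R=echo -> agree -> echo
i=3: L=charlie R=charlie -> agree -> charlie
i=4: L=hotel=BASE, R=bravo -> take RIGHT -> bravo
i=5: L=foxtrot R=foxtrot -> agree -> foxtrot
i=6: L=bravo=BASE, R=charlie -> take RIGHT -> charlie
i=7: L=india R=india -> agree -> india
Conflict count: 0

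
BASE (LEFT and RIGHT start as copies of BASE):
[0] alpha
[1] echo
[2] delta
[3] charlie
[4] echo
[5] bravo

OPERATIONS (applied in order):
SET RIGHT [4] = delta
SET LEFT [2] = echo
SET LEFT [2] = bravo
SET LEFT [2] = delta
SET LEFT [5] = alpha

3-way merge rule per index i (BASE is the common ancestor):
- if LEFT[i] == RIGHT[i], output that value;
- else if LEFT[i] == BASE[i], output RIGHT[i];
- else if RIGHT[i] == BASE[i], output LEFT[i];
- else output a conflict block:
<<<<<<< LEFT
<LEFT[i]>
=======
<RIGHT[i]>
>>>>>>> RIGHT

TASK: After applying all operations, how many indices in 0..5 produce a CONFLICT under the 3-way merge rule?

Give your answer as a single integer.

Final LEFT:  [alpha, echo, delta, charlie, echo, alpha]
Final RIGHT: [alpha, echo, delta, charlie, delta, bravo]
i=0: L=alpha R=alpha -> agree -> alpha
i=1: L=echo R=echo -> agree -> echo
i=2: L=delta R=delta -> agree -> delta
i=3: L=charlie R=charlie -> agree -> charlie
i=4: L=echo=BASE, R=delta -> take RIGHT -> delta
i=5: L=alpha, R=bravo=BASE -> take LEFT -> alpha
Conflict count: 0

Answer: 0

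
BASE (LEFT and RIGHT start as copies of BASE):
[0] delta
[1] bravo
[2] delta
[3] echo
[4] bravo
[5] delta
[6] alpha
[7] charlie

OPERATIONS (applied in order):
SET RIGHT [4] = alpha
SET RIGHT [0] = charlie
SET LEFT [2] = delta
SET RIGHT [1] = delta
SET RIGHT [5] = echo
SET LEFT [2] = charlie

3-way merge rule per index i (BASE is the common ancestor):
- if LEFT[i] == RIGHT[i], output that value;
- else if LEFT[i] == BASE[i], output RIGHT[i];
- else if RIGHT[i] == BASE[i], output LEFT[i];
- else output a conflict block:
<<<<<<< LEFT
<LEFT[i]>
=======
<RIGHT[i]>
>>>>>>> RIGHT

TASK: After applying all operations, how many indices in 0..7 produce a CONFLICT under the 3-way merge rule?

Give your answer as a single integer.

Answer: 0

Derivation:
Final LEFT:  [delta, bravo, charlie, echo, bravo, delta, alpha, charlie]
Final RIGHT: [charlie, delta, delta, echo, alpha, echo, alpha, charlie]
i=0: L=delta=BASE, R=charlie -> take RIGHT -> charlie
i=1: L=bravo=BASE, R=delta -> take RIGHT -> delta
i=2: L=charlie, R=delta=BASE -> take LEFT -> charlie
i=3: L=echo R=echo -> agree -> echo
i=4: L=bravo=BASE, R=alpha -> take RIGHT -> alpha
i=5: L=delta=BASE, R=echo -> take RIGHT -> echo
i=6: L=alpha R=alpha -> agree -> alpha
i=7: L=charlie R=charlie -> agree -> charlie
Conflict count: 0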